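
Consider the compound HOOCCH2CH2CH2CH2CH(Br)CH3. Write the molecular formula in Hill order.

Atom tally by fragment:
  HOOCCH2 → C:2 H:3 O:2
  CH2 → C:1 H:2
  CH2 → C:1 H:2
  CH2 → C:1 H:2
  CH(Br) → C:1 H:1 Br:1
  CH3 → C:1 H:3
Element totals:
  C: 7
  H: 13
  Br: 1
  O: 2

C7H13BrO2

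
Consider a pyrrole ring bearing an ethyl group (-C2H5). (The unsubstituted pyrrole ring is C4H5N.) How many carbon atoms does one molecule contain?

6

Atom tally by fragment:
  pyrrole ring core → C:4 H:5 N:1
  (− 1 ring H displaced by substituents)
  + C2H5 → C:2 H:5
Element totals:
  C: 6
  H: 9
  N: 1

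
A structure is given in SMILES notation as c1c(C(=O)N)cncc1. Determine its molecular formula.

Atom tally by fragment:
  pyridine ring core → C:5 H:5 N:1
  (− 1 ring H displaced by substituents)
  + CONH2 → C:1 H:2 O:1 N:1
Element totals:
  C: 6
  H: 6
  N: 2
  O: 1

C6H6N2O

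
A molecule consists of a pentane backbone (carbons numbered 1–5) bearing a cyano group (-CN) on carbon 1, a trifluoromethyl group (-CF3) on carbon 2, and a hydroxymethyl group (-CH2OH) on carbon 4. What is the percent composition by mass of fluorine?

Atom tally by fragment:
  NCCH2 → C:2 H:2 N:1
  CH(CF3) → C:2 H:1 F:3
  CH2 → C:1 H:2
  CH(CH2OH) → C:2 H:4 O:1
  CH3 → C:1 H:3
Element totals:
  C: 8
  H: 12
  F: 3
  N: 1
  O: 1
Molecular formula: C8H12F3NO.
Molar mass = 195.184 g/mol.
Mass from F: 3 × 18.998 = 56.994 g/mol.
%F = 56.994 / 195.184 × 100 = 29.20%.

29.20%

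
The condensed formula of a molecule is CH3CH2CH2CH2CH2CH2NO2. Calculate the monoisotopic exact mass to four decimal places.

Atom tally by fragment:
  CH3 → C:1 H:3
  CH2 → C:1 H:2
  CH2 → C:1 H:2
  CH2 → C:1 H:2
  CH2 → C:1 H:2
  CH2NO2 → C:1 H:2 N:1 O:2
Element totals:
  C: 6
  H: 13
  N: 1
  O: 2
Molecular formula: C6H13NO2.
  M = 6(12.0) + 13(1.007825) + 14.003074 + 2(15.994915)
    = 72.000000 + 13.101725 + 14.003074 + 31.989830 = 131.094629

131.0946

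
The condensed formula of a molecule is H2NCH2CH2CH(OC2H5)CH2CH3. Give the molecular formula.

C7H17NO

Atom tally by fragment:
  H2NCH2 → C:1 H:4 N:1
  CH2 → C:1 H:2
  CH(OC2H5) → C:3 H:6 O:1
  CH2 → C:1 H:2
  CH3 → C:1 H:3
Element totals:
  C: 7
  H: 17
  N: 1
  O: 1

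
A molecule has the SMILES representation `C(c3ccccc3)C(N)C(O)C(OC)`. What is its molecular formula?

Atom tally by fragment:
  C6H5CH2 → C:7 H:7
  CH(NH2) → C:1 H:3 N:1
  CH(OH) → C:1 H:2 O:1
  CH2OCH3 → C:2 H:5 O:1
Element totals:
  C: 11
  H: 17
  N: 1
  O: 2

C11H17NO2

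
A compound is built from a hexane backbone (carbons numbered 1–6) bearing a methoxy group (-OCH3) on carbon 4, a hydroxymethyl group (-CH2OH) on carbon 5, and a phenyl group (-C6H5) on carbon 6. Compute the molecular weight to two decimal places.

222.33 g/mol

Atom tally by fragment:
  CH3 → C:1 H:3
  CH2 → C:1 H:2
  CH2 → C:1 H:2
  CH(OCH3) → C:2 H:4 O:1
  CH(CH2OH) → C:2 H:4 O:1
  CH2C6H5 → C:7 H:7
Element totals:
  C: 14
  H: 22
  O: 2
Molecular formula: C14H22O2.
  M = 14(12.011) + 22(1.008) + 2(15.999)
    = 168.154 + 22.176 + 31.998 = 222.328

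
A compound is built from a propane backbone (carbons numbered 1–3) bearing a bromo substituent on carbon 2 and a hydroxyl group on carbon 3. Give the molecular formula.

C3H7BrO

Atom tally by fragment:
  CH3 → C:1 H:3
  CH(Br) → C:1 H:1 Br:1
  CH2OH → C:1 H:3 O:1
Element totals:
  C: 3
  H: 7
  Br: 1
  O: 1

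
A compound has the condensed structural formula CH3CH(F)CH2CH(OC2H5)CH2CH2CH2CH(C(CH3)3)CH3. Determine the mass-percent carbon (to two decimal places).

73.12%

Atom tally by fragment:
  CH3 → C:1 H:3
  CH(F) → C:1 H:1 F:1
  CH2 → C:1 H:2
  CH(OC2H5) → C:3 H:6 O:1
  CH2 → C:1 H:2
  CH2 → C:1 H:2
  CH2 → C:1 H:2
  CH(C(CH3)3) → C:5 H:10
  CH3 → C:1 H:3
Element totals:
  C: 15
  H: 31
  F: 1
  O: 1
Molecular formula: C15H31FO.
Molar mass = 246.410 g/mol.
Mass from C: 15 × 12.011 = 180.165 g/mol.
%C = 180.165 / 246.410 × 100 = 73.12%.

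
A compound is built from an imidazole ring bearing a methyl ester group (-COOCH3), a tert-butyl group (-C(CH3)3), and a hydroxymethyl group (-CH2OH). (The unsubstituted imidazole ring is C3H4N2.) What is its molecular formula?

Atom tally by fragment:
  imidazole ring core → C:3 H:4 N:2
  (− 3 ring H displaced by substituents)
  + COOCH3 → C:2 H:3 O:2
  + C(CH3)3 → C:4 H:9
  + CH2OH → C:1 H:3 O:1
Element totals:
  C: 10
  H: 16
  N: 2
  O: 3

C10H16N2O3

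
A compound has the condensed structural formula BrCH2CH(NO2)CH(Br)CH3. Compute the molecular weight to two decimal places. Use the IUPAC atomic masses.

Element totals:
  C: 4
  H: 7
  Br: 2
  N: 1
  O: 2
Molecular formula: C4H7Br2NO2.
  M = 4(12.011) + 7(1.008) + 2(79.904) + 14.007 + 2(15.999)
    = 48.044 + 7.056 + 159.808 + 14.007 + 31.998 = 260.913

260.91 g/mol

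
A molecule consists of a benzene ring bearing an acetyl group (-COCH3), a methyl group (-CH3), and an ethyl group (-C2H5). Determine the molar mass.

Atom tally by fragment:
  benzene ring core → C:6 H:6
  (− 3 ring H displaced by substituents)
  + COCH3 → C:2 H:3 O:1
  + CH3 → C:1 H:3
  + C2H5 → C:2 H:5
Element totals:
  C: 11
  H: 14
  O: 1
Molecular formula: C11H14O.
  M = 11(12.011) + 14(1.008) + 15.999
    = 132.121 + 14.112 + 15.999 = 162.232

162.23 g/mol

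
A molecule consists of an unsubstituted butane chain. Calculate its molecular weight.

58.12 g/mol

Atom tally by fragment:
  CH3 → C:1 H:3
  CH2 → C:1 H:2
  CH2 → C:1 H:2
  CH3 → C:1 H:3
Element totals:
  C: 4
  H: 10
Molecular formula: C4H10.
  M = 4(12.011) + 10(1.008)
    = 48.044 + 10.080 = 58.124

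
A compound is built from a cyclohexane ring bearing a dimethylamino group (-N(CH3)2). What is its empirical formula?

Atom tally by fragment:
  cyclohexane ring core → C:6 H:12
  (− 1 ring H displaced by substituents)
  + N(CH3)2 → N:1 C:2 H:6
Element totals:
  C: 8
  H: 17
  N: 1
Molecular formula: C8H17N.
gcd of subscripts (8, 17, 1) = 1, so the empirical formula equals the molecular formula.

C8H17N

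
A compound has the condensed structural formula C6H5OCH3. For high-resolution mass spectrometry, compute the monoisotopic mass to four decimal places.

Element totals:
  C: 7
  H: 8
  O: 1
Molecular formula: C7H8O.
  M = 7(12.0) + 8(1.007825) + 15.994915
    = 84.000000 + 8.062600 + 15.994915 = 108.057515

108.0575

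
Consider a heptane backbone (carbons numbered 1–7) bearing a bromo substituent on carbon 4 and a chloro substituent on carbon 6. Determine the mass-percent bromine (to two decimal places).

Atom tally by fragment:
  CH3 → C:1 H:3
  CH2 → C:1 H:2
  CH2 → C:1 H:2
  CH(Br) → C:1 H:1 Br:1
  CH2 → C:1 H:2
  CH(Cl) → C:1 H:1 Cl:1
  CH3 → C:1 H:3
Element totals:
  C: 7
  H: 14
  Br: 1
  Cl: 1
Molecular formula: C7H14BrCl.
Molar mass = 213.543 g/mol.
Mass from Br: 1 × 79.904 = 79.904 g/mol.
%Br = 79.904 / 213.543 × 100 = 37.42%.

37.42%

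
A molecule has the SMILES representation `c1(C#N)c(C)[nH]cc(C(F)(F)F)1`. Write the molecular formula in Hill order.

Atom tally by fragment:
  pyrrole ring core → C:4 H:5 N:1
  (− 3 ring H displaced by substituents)
  + CN → C:1 N:1
  + CH3 → C:1 H:3
  + CF3 → C:1 F:3
Element totals:
  C: 7
  H: 5
  F: 3
  N: 2

C7H5F3N2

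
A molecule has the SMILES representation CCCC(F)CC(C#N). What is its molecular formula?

Atom tally by fragment:
  CH3 → C:1 H:3
  CH2 → C:1 H:2
  CH2 → C:1 H:2
  CH(F) → C:1 H:1 F:1
  CH2 → C:1 H:2
  CH2CN → C:2 H:2 N:1
Element totals:
  C: 7
  H: 12
  F: 1
  N: 1

C7H12FN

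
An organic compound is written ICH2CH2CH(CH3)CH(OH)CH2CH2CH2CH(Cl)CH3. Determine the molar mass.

318.62 g/mol

Element totals:
  C: 10
  H: 20
  Cl: 1
  I: 1
  O: 1
Molecular formula: C10H20ClIO.
  M = 10(12.011) + 20(1.008) + 35.45 + 126.904 + 15.999
    = 120.110 + 20.160 + 35.450 + 126.904 + 15.999 = 318.623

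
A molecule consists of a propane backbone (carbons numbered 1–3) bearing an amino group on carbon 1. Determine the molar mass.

Atom tally by fragment:
  H2NCH2 → C:1 H:4 N:1
  CH2 → C:1 H:2
  CH3 → C:1 H:3
Element totals:
  C: 3
  H: 9
  N: 1
Molecular formula: C3H9N.
  M = 3(12.011) + 9(1.008) + 14.007
    = 36.033 + 9.072 + 14.007 = 59.112

59.11 g/mol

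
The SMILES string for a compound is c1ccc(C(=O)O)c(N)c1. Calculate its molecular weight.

Atom tally by fragment:
  benzene ring core → C:6 H:6
  (− 2 ring H displaced by substituents)
  + COOH → C:1 H:1 O:2
  + NH2 → N:1 H:2
Element totals:
  C: 7
  H: 7
  N: 1
  O: 2
Molecular formula: C7H7NO2.
  M = 7(12.011) + 7(1.008) + 14.007 + 2(15.999)
    = 84.077 + 7.056 + 14.007 + 31.998 = 137.138

137.14 g/mol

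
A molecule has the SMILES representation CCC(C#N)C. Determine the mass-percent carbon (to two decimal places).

72.24%

Atom tally by fragment:
  CH3 → C:1 H:3
  CH2 → C:1 H:2
  CH(CN) → C:2 H:1 N:1
  CH3 → C:1 H:3
Element totals:
  C: 5
  H: 9
  N: 1
Molecular formula: C5H9N.
Molar mass = 83.134 g/mol.
Mass from C: 5 × 12.011 = 60.055 g/mol.
%C = 60.055 / 83.134 × 100 = 72.24%.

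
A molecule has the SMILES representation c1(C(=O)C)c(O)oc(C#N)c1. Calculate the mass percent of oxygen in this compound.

Atom tally by fragment:
  furan ring core → C:4 H:4 O:1
  (− 3 ring H displaced by substituents)
  + COCH3 → C:2 H:3 O:1
  + OH → O:1 H:1
  + CN → C:1 N:1
Element totals:
  C: 7
  H: 5
  N: 1
  O: 3
Molecular formula: C7H5NO3.
Molar mass = 151.121 g/mol.
Mass from O: 3 × 15.999 = 47.997 g/mol.
%O = 47.997 / 151.121 × 100 = 31.76%.

31.76%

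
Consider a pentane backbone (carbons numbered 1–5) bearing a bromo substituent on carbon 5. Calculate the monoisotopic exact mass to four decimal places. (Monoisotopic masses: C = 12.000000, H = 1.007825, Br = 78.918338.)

Atom tally by fragment:
  CH3 → C:1 H:3
  CH2 → C:1 H:2
  CH2 → C:1 H:2
  CH2 → C:1 H:2
  CH2Br → C:1 H:2 Br:1
Element totals:
  C: 5
  H: 11
  Br: 1
Molecular formula: C5H11Br.
  M = 5(12.0) + 11(1.007825) + 78.918338
    = 60.000000 + 11.086075 + 78.918338 = 150.004413

150.0044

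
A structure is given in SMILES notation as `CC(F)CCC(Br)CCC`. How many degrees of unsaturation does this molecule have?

Atom tally by fragment:
  CH3 → C:1 H:3
  CH(F) → C:1 H:1 F:1
  CH2 → C:1 H:2
  CH2 → C:1 H:2
  CH(Br) → C:1 H:1 Br:1
  CH2 → C:1 H:2
  CH2 → C:1 H:2
  CH3 → C:1 H:3
Element totals:
  C: 8
  H: 16
  Br: 1
  F: 1
Molecular formula: C8H16BrF.
DoU = (2C + 2 + N − H − X) / 2 = (2·8 + 2 + 0 − 16 − 2) / 2 = 0.

0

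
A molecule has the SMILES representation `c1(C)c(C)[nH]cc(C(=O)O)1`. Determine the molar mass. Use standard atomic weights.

139.15 g/mol

Atom tally by fragment:
  pyrrole ring core → C:4 H:5 N:1
  (− 3 ring H displaced by substituents)
  + CH3 → C:1 H:3
  + CH3 → C:1 H:3
  + COOH → C:1 H:1 O:2
Element totals:
  C: 7
  H: 9
  N: 1
  O: 2
Molecular formula: C7H9NO2.
  M = 7(12.011) + 9(1.008) + 14.007 + 2(15.999)
    = 84.077 + 9.072 + 14.007 + 31.998 = 139.154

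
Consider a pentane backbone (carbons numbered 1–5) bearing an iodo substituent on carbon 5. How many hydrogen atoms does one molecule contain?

Atom tally by fragment:
  CH3 → C:1 H:3
  CH2 → C:1 H:2
  CH2 → C:1 H:2
  CH2 → C:1 H:2
  CH2I → C:1 H:2 I:1
Element totals:
  C: 5
  H: 11
  I: 1

11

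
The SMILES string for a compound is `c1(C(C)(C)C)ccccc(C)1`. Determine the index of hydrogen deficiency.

Atom tally by fragment:
  benzene ring core → C:6 H:6
  (− 2 ring H displaced by substituents)
  + C(CH3)3 → C:4 H:9
  + CH3 → C:1 H:3
Element totals:
  C: 11
  H: 16
Molecular formula: C11H16.
DoU = (2C + 2 + N − H − X) / 2 = (2·11 + 2 + 0 − 16 − 0) / 2 = 4.

4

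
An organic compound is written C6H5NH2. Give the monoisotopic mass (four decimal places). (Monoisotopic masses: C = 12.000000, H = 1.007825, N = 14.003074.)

93.0578

Element totals:
  C: 6
  H: 7
  N: 1
Molecular formula: C6H7N.
  M = 6(12.0) + 7(1.007825) + 14.003074
    = 72.000000 + 7.054775 + 14.003074 = 93.057849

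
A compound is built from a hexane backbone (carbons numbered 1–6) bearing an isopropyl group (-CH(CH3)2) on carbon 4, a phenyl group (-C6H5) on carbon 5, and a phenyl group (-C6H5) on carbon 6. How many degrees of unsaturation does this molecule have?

Atom tally by fragment:
  CH3 → C:1 H:3
  CH2 → C:1 H:2
  CH2 → C:1 H:2
  CH(CH(CH3)2) → C:4 H:8
  CH(C6H5) → C:7 H:6
  CH2C6H5 → C:7 H:7
Element totals:
  C: 21
  H: 28
Molecular formula: C21H28.
DoU = (2C + 2 + N − H − X) / 2 = (2·21 + 2 + 0 − 28 − 0) / 2 = 8.

8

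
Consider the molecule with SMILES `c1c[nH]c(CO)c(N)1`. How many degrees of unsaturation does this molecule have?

3

Atom tally by fragment:
  pyrrole ring core → C:4 H:5 N:1
  (− 2 ring H displaced by substituents)
  + CH2OH → C:1 H:3 O:1
  + NH2 → N:1 H:2
Element totals:
  C: 5
  H: 8
  N: 2
  O: 1
Molecular formula: C5H8N2O.
DoU = (2C + 2 + N − H − X) / 2 = (2·5 + 2 + 2 − 8 − 0) / 2 = 3.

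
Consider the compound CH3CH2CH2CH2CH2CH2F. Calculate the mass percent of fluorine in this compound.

18.24%

Atom tally by fragment:
  CH3 → C:1 H:3
  CH2 → C:1 H:2
  CH2 → C:1 H:2
  CH2 → C:1 H:2
  CH2 → C:1 H:2
  CH2F → C:1 H:2 F:1
Element totals:
  C: 6
  H: 13
  F: 1
Molecular formula: C6H13F.
Molar mass = 104.168 g/mol.
Mass from F: 1 × 18.998 = 18.998 g/mol.
%F = 18.998 / 104.168 × 100 = 18.24%.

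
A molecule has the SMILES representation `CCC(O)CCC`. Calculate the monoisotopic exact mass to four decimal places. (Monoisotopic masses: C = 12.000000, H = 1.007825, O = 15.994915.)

102.1045

Atom tally by fragment:
  CH3 → C:1 H:3
  CH2 → C:1 H:2
  CH(OH) → C:1 H:2 O:1
  CH2 → C:1 H:2
  CH2 → C:1 H:2
  CH3 → C:1 H:3
Element totals:
  C: 6
  H: 14
  O: 1
Molecular formula: C6H14O.
  M = 6(12.0) + 14(1.007825) + 15.994915
    = 72.000000 + 14.109550 + 15.994915 = 102.104465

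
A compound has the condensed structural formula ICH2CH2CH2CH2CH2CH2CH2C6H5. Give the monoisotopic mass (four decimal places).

302.0531

Element totals:
  C: 13
  H: 19
  I: 1
Molecular formula: C13H19I.
  M = 13(12.0) + 19(1.007825) + 126.904472
    = 156.000000 + 19.148675 + 126.904472 = 302.053147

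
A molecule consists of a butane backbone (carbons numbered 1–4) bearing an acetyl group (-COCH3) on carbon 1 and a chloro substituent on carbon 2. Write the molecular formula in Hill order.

Atom tally by fragment:
  CH3COCH2 → C:3 H:5 O:1
  CH(Cl) → C:1 H:1 Cl:1
  CH2 → C:1 H:2
  CH3 → C:1 H:3
Element totals:
  C: 6
  H: 11
  Cl: 1
  O: 1

C6H11ClO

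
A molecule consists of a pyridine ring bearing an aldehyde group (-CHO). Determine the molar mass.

Atom tally by fragment:
  pyridine ring core → C:5 H:5 N:1
  (− 1 ring H displaced by substituents)
  + CHO → C:1 H:1 O:1
Element totals:
  C: 6
  H: 5
  N: 1
  O: 1
Molecular formula: C6H5NO.
  M = 6(12.011) + 5(1.008) + 14.007 + 15.999
    = 72.066 + 5.040 + 14.007 + 15.999 = 107.112

107.11 g/mol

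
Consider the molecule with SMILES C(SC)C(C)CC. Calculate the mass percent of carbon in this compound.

Atom tally by fragment:
  CH3SCH2 → C:2 H:5 S:1
  CH(CH3) → C:2 H:4
  CH2 → C:1 H:2
  CH3 → C:1 H:3
Element totals:
  C: 6
  H: 14
  S: 1
Molecular formula: C6H14S.
Molar mass = 118.238 g/mol.
Mass from C: 6 × 12.011 = 72.066 g/mol.
%C = 72.066 / 118.238 × 100 = 60.95%.

60.95%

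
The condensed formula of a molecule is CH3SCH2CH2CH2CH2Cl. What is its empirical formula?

Element totals:
  C: 5
  H: 11
  Cl: 1
  S: 1
Molecular formula: C5H11ClS.
gcd of subscripts (5, 1, 11, 1) = 1, so the empirical formula equals the molecular formula.

C5H11ClS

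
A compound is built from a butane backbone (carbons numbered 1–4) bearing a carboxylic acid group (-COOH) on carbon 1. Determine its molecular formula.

Atom tally by fragment:
  HOOCCH2 → C:2 H:3 O:2
  CH2 → C:1 H:2
  CH2 → C:1 H:2
  CH3 → C:1 H:3
Element totals:
  C: 5
  H: 10
  O: 2

C5H10O2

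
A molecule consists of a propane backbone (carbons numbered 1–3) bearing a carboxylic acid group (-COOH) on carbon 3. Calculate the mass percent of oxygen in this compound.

36.32%

Atom tally by fragment:
  CH3 → C:1 H:3
  CH2 → C:1 H:2
  CH2COOH → C:2 H:3 O:2
Element totals:
  C: 4
  H: 8
  O: 2
Molecular formula: C4H8O2.
Molar mass = 88.106 g/mol.
Mass from O: 2 × 15.999 = 31.998 g/mol.
%O = 31.998 / 88.106 × 100 = 36.32%.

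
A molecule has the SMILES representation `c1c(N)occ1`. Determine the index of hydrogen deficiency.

3

Atom tally by fragment:
  furan ring core → C:4 H:4 O:1
  (− 1 ring H displaced by substituents)
  + NH2 → N:1 H:2
Element totals:
  C: 4
  H: 5
  N: 1
  O: 1
Molecular formula: C4H5NO.
DoU = (2C + 2 + N − H − X) / 2 = (2·4 + 2 + 1 − 5 − 0) / 2 = 3.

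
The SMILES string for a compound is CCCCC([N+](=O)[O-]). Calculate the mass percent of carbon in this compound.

51.26%

Atom tally by fragment:
  CH3 → C:1 H:3
  CH2 → C:1 H:2
  CH2 → C:1 H:2
  CH2 → C:1 H:2
  CH2NO2 → C:1 H:2 N:1 O:2
Element totals:
  C: 5
  H: 11
  N: 1
  O: 2
Molecular formula: C5H11NO2.
Molar mass = 117.148 g/mol.
Mass from C: 5 × 12.011 = 60.055 g/mol.
%C = 60.055 / 117.148 × 100 = 51.26%.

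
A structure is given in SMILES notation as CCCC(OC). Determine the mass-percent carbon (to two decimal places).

68.13%

Atom tally by fragment:
  CH3 → C:1 H:3
  CH2 → C:1 H:2
  CH2 → C:1 H:2
  CH2OCH3 → C:2 H:5 O:1
Element totals:
  C: 5
  H: 12
  O: 1
Molecular formula: C5H12O.
Molar mass = 88.150 g/mol.
Mass from C: 5 × 12.011 = 60.055 g/mol.
%C = 60.055 / 88.150 × 100 = 68.13%.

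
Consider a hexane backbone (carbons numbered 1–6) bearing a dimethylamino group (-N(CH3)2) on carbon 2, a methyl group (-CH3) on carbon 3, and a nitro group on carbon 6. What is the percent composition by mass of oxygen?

17.00%

Atom tally by fragment:
  CH3 → C:1 H:3
  CH(N(CH3)2) → C:3 H:7 N:1
  CH(CH3) → C:2 H:4
  CH2 → C:1 H:2
  CH2 → C:1 H:2
  CH2NO2 → C:1 H:2 N:1 O:2
Element totals:
  C: 9
  H: 20
  N: 2
  O: 2
Molecular formula: C9H20N2O2.
Molar mass = 188.271 g/mol.
Mass from O: 2 × 15.999 = 31.998 g/mol.
%O = 31.998 / 188.271 × 100 = 17.00%.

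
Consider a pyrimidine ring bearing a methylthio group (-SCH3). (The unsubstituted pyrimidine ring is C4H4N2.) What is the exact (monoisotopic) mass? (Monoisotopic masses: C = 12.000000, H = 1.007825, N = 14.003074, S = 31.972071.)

126.0252

Atom tally by fragment:
  pyrimidine ring core → C:4 H:4 N:2
  (− 1 ring H displaced by substituents)
  + SCH3 → C:1 H:3 S:1
Element totals:
  C: 5
  H: 6
  N: 2
  S: 1
Molecular formula: C5H6N2S.
  M = 5(12.0) + 6(1.007825) + 2(14.003074) + 31.972071
    = 60.000000 + 6.046950 + 28.006148 + 31.972071 = 126.025169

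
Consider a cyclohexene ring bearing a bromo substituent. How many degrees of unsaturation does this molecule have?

2

Atom tally by fragment:
  cyclohexene ring core → C:6 H:10
  (− 1 ring H displaced by substituents)
  + Br → Br:1
Element totals:
  C: 6
  H: 9
  Br: 1
Molecular formula: C6H9Br.
DoU = (2C + 2 + N − H − X) / 2 = (2·6 + 2 + 0 − 9 − 1) / 2 = 2.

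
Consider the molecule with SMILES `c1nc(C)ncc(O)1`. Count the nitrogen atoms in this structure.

2

Atom tally by fragment:
  pyrimidine ring core → C:4 H:4 N:2
  (− 2 ring H displaced by substituents)
  + CH3 → C:1 H:3
  + OH → O:1 H:1
Element totals:
  C: 5
  H: 6
  N: 2
  O: 1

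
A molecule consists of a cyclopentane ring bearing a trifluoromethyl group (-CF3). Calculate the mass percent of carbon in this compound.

Atom tally by fragment:
  cyclopentane ring core → C:5 H:10
  (− 1 ring H displaced by substituents)
  + CF3 → C:1 F:3
Element totals:
  C: 6
  H: 9
  F: 3
Molecular formula: C6H9F3.
Molar mass = 138.132 g/mol.
Mass from C: 6 × 12.011 = 72.066 g/mol.
%C = 72.066 / 138.132 × 100 = 52.17%.

52.17%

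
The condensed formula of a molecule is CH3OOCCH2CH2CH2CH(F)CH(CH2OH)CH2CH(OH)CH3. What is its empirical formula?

C11H21FO4

Atom tally by fragment:
  CH3OOCCH2 → C:3 H:5 O:2
  CH2 → C:1 H:2
  CH2 → C:1 H:2
  CH(F) → C:1 H:1 F:1
  CH(CH2OH) → C:2 H:4 O:1
  CH2 → C:1 H:2
  CH(OH) → C:1 H:2 O:1
  CH3 → C:1 H:3
Element totals:
  C: 11
  H: 21
  F: 1
  O: 4
Molecular formula: C11H21FO4.
gcd of subscripts (11, 1, 21, 4) = 1, so the empirical formula equals the molecular formula.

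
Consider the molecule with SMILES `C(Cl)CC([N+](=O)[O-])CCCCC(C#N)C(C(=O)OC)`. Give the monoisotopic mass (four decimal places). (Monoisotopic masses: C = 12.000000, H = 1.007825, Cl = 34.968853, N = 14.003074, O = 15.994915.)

Atom tally by fragment:
  ClCH2 → C:1 H:2 Cl:1
  CH2 → C:1 H:2
  CH(NO2) → C:1 H:1 N:1 O:2
  CH2 → C:1 H:2
  CH2 → C:1 H:2
  CH2 → C:1 H:2
  CH2 → C:1 H:2
  CH(CN) → C:2 H:1 N:1
  CH2COOCH3 → C:3 H:5 O:2
Element totals:
  C: 12
  H: 19
  Cl: 1
  N: 2
  O: 4
Molecular formula: C12H19ClN2O4.
  M = 12(12.0) + 19(1.007825) + 34.968853 + 2(14.003074) + 4(15.994915)
    = 144.000000 + 19.148675 + 34.968853 + 28.006148 + 63.979660 = 290.103336

290.1033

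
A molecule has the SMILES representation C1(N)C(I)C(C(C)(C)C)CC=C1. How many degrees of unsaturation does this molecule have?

Atom tally by fragment:
  cyclohexene ring core → C:6 H:10
  (− 3 ring H displaced by substituents)
  + NH2 → N:1 H:2
  + I → I:1
  + C(CH3)3 → C:4 H:9
Element totals:
  C: 10
  H: 18
  I: 1
  N: 1
Molecular formula: C10H18IN.
DoU = (2C + 2 + N − H − X) / 2 = (2·10 + 2 + 1 − 18 − 1) / 2 = 2.

2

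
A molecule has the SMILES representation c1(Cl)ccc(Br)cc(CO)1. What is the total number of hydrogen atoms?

6

Atom tally by fragment:
  benzene ring core → C:6 H:6
  (− 3 ring H displaced by substituents)
  + Cl → Cl:1
  + Br → Br:1
  + CH2OH → C:1 H:3 O:1
Element totals:
  C: 7
  H: 6
  Br: 1
  Cl: 1
  O: 1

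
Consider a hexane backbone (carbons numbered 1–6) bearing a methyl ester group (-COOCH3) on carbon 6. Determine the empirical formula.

Atom tally by fragment:
  CH3 → C:1 H:3
  CH2 → C:1 H:2
  CH2 → C:1 H:2
  CH2 → C:1 H:2
  CH2 → C:1 H:2
  CH2COOCH3 → C:3 H:5 O:2
Element totals:
  C: 8
  H: 16
  O: 2
Molecular formula: C8H16O2.
gcd of subscripts = 2; dividing each by 2:
  C: 8/2 = 4
  H: 16/2 = 8
  O: 2/2 = 1

C4H8O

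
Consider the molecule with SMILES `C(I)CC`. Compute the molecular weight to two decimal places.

169.99 g/mol

Atom tally by fragment:
  ICH2 → C:1 H:2 I:1
  CH2 → C:1 H:2
  CH3 → C:1 H:3
Element totals:
  C: 3
  H: 7
  I: 1
Molecular formula: C3H7I.
  M = 3(12.011) + 7(1.008) + 126.904
    = 36.033 + 7.056 + 126.904 = 169.993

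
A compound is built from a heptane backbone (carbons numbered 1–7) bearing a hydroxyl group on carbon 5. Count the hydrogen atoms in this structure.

16

Atom tally by fragment:
  CH3 → C:1 H:3
  CH2 → C:1 H:2
  CH2 → C:1 H:2
  CH2 → C:1 H:2
  CH(OH) → C:1 H:2 O:1
  CH2 → C:1 H:2
  CH3 → C:1 H:3
Element totals:
  C: 7
  H: 16
  O: 1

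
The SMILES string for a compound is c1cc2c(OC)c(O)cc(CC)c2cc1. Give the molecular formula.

C13H14O2

Atom tally by fragment:
  naphthalene ring system core → C:10 H:8
  (− 3 ring H displaced by substituents)
  + OCH3 → C:1 H:3 O:1
  + OH → O:1 H:1
  + C2H5 → C:2 H:5
Element totals:
  C: 13
  H: 14
  O: 2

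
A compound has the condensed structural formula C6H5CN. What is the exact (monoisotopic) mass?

103.0422

Atom tally by fragment:
  benzene ring core → C:6 H:6
  (− 1 ring H displaced by substituents)
  + CN → C:1 N:1
Element totals:
  C: 7
  H: 5
  N: 1
Molecular formula: C7H5N.
  M = 7(12.0) + 5(1.007825) + 14.003074
    = 84.000000 + 5.039125 + 14.003074 = 103.042199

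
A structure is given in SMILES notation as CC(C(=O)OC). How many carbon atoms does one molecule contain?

4

Atom tally by fragment:
  CH3 → C:1 H:3
  CH2COOCH3 → C:3 H:5 O:2
Element totals:
  C: 4
  H: 8
  O: 2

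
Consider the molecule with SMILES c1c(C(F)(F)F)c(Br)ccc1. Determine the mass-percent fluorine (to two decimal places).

25.33%

Atom tally by fragment:
  benzene ring core → C:6 H:6
  (− 2 ring H displaced by substituents)
  + CF3 → C:1 F:3
  + Br → Br:1
Element totals:
  C: 7
  H: 4
  Br: 1
  F: 3
Molecular formula: C7H4BrF3.
Molar mass = 225.007 g/mol.
Mass from F: 3 × 18.998 = 56.994 g/mol.
%F = 56.994 / 225.007 × 100 = 25.33%.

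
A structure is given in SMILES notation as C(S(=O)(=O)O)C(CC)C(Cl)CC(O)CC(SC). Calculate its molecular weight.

304.84 g/mol

Atom tally by fragment:
  HO3SCH2 → C:1 H:3 S:1 O:3
  CH(C2H5) → C:3 H:6
  CH(Cl) → C:1 H:1 Cl:1
  CH2 → C:1 H:2
  CH(OH) → C:1 H:2 O:1
  CH2 → C:1 H:2
  CH2SCH3 → C:2 H:5 S:1
Element totals:
  C: 10
  H: 21
  Cl: 1
  O: 4
  S: 2
Molecular formula: C10H21ClO4S2.
  M = 10(12.011) + 21(1.008) + 35.45 + 4(15.999) + 2(32.06)
    = 120.110 + 21.168 + 35.450 + 63.996 + 64.120 = 304.844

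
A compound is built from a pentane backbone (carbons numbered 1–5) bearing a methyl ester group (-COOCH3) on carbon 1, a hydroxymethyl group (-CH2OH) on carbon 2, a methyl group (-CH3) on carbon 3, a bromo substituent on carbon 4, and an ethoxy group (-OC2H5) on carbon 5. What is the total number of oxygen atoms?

4

Atom tally by fragment:
  CH3OOCCH2 → C:3 H:5 O:2
  CH(CH2OH) → C:2 H:4 O:1
  CH(CH3) → C:2 H:4
  CH(Br) → C:1 H:1 Br:1
  CH2OC2H5 → C:3 H:7 O:1
Element totals:
  C: 11
  H: 21
  Br: 1
  O: 4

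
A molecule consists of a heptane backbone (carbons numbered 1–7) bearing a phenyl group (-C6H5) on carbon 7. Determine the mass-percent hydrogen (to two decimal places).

Atom tally by fragment:
  CH3 → C:1 H:3
  CH2 → C:1 H:2
  CH2 → C:1 H:2
  CH2 → C:1 H:2
  CH2 → C:1 H:2
  CH2 → C:1 H:2
  CH2C6H5 → C:7 H:7
Element totals:
  C: 13
  H: 20
Molecular formula: C13H20.
Molar mass = 176.303 g/mol.
Mass from H: 20 × 1.008 = 20.160 g/mol.
%H = 20.160 / 176.303 × 100 = 11.43%.

11.43%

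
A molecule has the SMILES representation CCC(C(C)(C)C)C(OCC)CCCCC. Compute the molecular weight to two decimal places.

228.42 g/mol

Atom tally by fragment:
  CH3 → C:1 H:3
  CH2 → C:1 H:2
  CH(C(CH3)3) → C:5 H:10
  CH(OC2H5) → C:3 H:6 O:1
  CH2 → C:1 H:2
  CH2 → C:1 H:2
  CH2 → C:1 H:2
  CH2 → C:1 H:2
  CH3 → C:1 H:3
Element totals:
  C: 15
  H: 32
  O: 1
Molecular formula: C15H32O.
  M = 15(12.011) + 32(1.008) + 15.999
    = 180.165 + 32.256 + 15.999 = 228.420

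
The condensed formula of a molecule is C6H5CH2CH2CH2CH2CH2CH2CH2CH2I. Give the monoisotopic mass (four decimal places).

316.0688

Atom tally by fragment:
  C6H5CH2 → C:7 H:7
  CH2 → C:1 H:2
  CH2 → C:1 H:2
  CH2 → C:1 H:2
  CH2 → C:1 H:2
  CH2 → C:1 H:2
  CH2 → C:1 H:2
  CH2I → C:1 H:2 I:1
Element totals:
  C: 14
  H: 21
  I: 1
Molecular formula: C14H21I.
  M = 14(12.0) + 21(1.007825) + 126.904472
    = 168.000000 + 21.164325 + 126.904472 = 316.068797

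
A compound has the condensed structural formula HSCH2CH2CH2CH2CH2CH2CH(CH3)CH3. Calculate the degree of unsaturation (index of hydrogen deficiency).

0

Element totals:
  C: 9
  H: 20
  S: 1
Molecular formula: C9H20S.
DoU = (2C + 2 + N − H − X) / 2 = (2·9 + 2 + 0 − 20 − 0) / 2 = 0.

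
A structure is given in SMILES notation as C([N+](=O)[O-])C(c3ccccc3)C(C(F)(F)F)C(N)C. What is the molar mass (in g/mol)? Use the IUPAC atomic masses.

Atom tally by fragment:
  O2NCH2 → C:1 H:2 N:1 O:2
  CH(C6H5) → C:7 H:6
  CH(CF3) → C:2 H:1 F:3
  CH(NH2) → C:1 H:3 N:1
  CH3 → C:1 H:3
Element totals:
  C: 12
  H: 15
  F: 3
  N: 2
  O: 2
Molecular formula: C12H15F3N2O2.
  M = 12(12.011) + 15(1.008) + 3(18.998) + 2(14.007) + 2(15.999)
    = 144.132 + 15.120 + 56.994 + 28.014 + 31.998 = 276.258

276.26 g/mol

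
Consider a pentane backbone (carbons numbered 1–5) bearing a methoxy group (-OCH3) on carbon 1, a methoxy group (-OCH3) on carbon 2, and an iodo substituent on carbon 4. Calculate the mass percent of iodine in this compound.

Atom tally by fragment:
  CH3OCH2 → C:2 H:5 O:1
  CH(OCH3) → C:2 H:4 O:1
  CH2 → C:1 H:2
  CH(I) → C:1 H:1 I:1
  CH3 → C:1 H:3
Element totals:
  C: 7
  H: 15
  I: 1
  O: 2
Molecular formula: C7H15IO2.
Molar mass = 258.099 g/mol.
Mass from I: 1 × 126.904 = 126.904 g/mol.
%I = 126.904 / 258.099 × 100 = 49.17%.

49.17%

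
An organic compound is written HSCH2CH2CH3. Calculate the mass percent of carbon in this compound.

47.31%

Atom tally by fragment:
  HSCH2 → C:1 H:3 S:1
  CH2 → C:1 H:2
  CH3 → C:1 H:3
Element totals:
  C: 3
  H: 8
  S: 1
Molecular formula: C3H8S.
Molar mass = 76.157 g/mol.
Mass from C: 3 × 12.011 = 36.033 g/mol.
%C = 36.033 / 76.157 × 100 = 47.31%.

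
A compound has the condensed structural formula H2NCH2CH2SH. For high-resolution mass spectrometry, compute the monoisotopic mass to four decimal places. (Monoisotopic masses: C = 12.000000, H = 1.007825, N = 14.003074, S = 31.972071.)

77.0299

Atom tally by fragment:
  H2NCH2 → C:1 H:4 N:1
  CH2SH → C:1 H:3 S:1
Element totals:
  C: 2
  H: 7
  N: 1
  S: 1
Molecular formula: C2H7NS.
  M = 2(12.0) + 7(1.007825) + 14.003074 + 31.972071
    = 24.000000 + 7.054775 + 14.003074 + 31.972071 = 77.029920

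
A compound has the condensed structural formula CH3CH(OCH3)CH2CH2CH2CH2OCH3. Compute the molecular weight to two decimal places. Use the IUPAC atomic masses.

146.23 g/mol

Atom tally by fragment:
  CH3 → C:1 H:3
  CH(OCH3) → C:2 H:4 O:1
  CH2 → C:1 H:2
  CH2 → C:1 H:2
  CH2 → C:1 H:2
  CH2OCH3 → C:2 H:5 O:1
Element totals:
  C: 8
  H: 18
  O: 2
Molecular formula: C8H18O2.
  M = 8(12.011) + 18(1.008) + 2(15.999)
    = 96.088 + 18.144 + 31.998 = 146.230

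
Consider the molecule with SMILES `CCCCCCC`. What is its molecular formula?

Atom tally by fragment:
  CH3 → C:1 H:3
  CH2 → C:1 H:2
  CH2 → C:1 H:2
  CH2 → C:1 H:2
  CH2 → C:1 H:2
  CH2 → C:1 H:2
  CH3 → C:1 H:3
Element totals:
  C: 7
  H: 16

C7H16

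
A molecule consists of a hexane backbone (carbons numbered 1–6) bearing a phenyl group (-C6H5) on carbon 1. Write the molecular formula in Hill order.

Atom tally by fragment:
  C6H5CH2 → C:7 H:7
  CH2 → C:1 H:2
  CH2 → C:1 H:2
  CH2 → C:1 H:2
  CH2 → C:1 H:2
  CH3 → C:1 H:3
Element totals:
  C: 12
  H: 18

C12H18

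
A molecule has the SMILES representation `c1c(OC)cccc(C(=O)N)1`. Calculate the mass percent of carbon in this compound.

Atom tally by fragment:
  benzene ring core → C:6 H:6
  (− 2 ring H displaced by substituents)
  + OCH3 → C:1 H:3 O:1
  + CONH2 → C:1 H:2 O:1 N:1
Element totals:
  C: 8
  H: 9
  N: 1
  O: 2
Molecular formula: C8H9NO2.
Molar mass = 151.165 g/mol.
Mass from C: 8 × 12.011 = 96.088 g/mol.
%C = 96.088 / 151.165 × 100 = 63.56%.

63.56%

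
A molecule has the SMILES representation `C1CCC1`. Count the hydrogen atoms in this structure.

Atom tally by fragment:
  cyclobutane ring core → C:4 H:8
Element totals:
  C: 4
  H: 8

8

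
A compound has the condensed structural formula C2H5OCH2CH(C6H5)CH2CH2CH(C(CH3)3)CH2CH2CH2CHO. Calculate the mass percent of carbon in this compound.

79.19%

Element totals:
  C: 21
  H: 34
  O: 2
Molecular formula: C21H34O2.
Molar mass = 318.501 g/mol.
Mass from C: 21 × 12.011 = 252.231 g/mol.
%C = 252.231 / 318.501 × 100 = 79.19%.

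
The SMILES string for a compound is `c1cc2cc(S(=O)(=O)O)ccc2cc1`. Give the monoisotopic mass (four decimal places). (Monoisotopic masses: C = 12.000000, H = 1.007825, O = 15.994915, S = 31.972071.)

Atom tally by fragment:
  naphthalene ring system core → C:10 H:8
  (− 1 ring H displaced by substituents)
  + SO3H → S:1 O:3 H:1
Element totals:
  C: 10
  H: 8
  O: 3
  S: 1
Molecular formula: C10H8O3S.
  M = 10(12.0) + 8(1.007825) + 3(15.994915) + 31.972071
    = 120.000000 + 8.062600 + 47.984745 + 31.972071 = 208.019416

208.0194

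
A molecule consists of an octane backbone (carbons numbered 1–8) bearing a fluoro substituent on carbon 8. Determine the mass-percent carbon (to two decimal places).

Atom tally by fragment:
  CH3 → C:1 H:3
  CH2 → C:1 H:2
  CH2 → C:1 H:2
  CH2 → C:1 H:2
  CH2 → C:1 H:2
  CH2 → C:1 H:2
  CH2 → C:1 H:2
  CH2F → C:1 H:2 F:1
Element totals:
  C: 8
  H: 17
  F: 1
Molecular formula: C8H17F.
Molar mass = 132.222 g/mol.
Mass from C: 8 × 12.011 = 96.088 g/mol.
%C = 96.088 / 132.222 × 100 = 72.67%.

72.67%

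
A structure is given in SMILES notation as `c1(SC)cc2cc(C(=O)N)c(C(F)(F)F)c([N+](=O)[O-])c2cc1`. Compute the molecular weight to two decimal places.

Atom tally by fragment:
  naphthalene ring system core → C:10 H:8
  (− 4 ring H displaced by substituents)
  + SCH3 → C:1 H:3 S:1
  + CONH2 → C:1 H:2 O:1 N:1
  + CF3 → C:1 F:3
  + NO2 → N:1 O:2
Element totals:
  C: 13
  H: 9
  F: 3
  N: 2
  O: 3
  S: 1
Molecular formula: C13H9F3N2O3S.
  M = 13(12.011) + 9(1.008) + 3(18.998) + 2(14.007) + 3(15.999) + 32.06
    = 156.143 + 9.072 + 56.994 + 28.014 + 47.997 + 32.060 = 330.280

330.28 g/mol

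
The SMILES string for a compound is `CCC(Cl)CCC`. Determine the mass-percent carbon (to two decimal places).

Atom tally by fragment:
  CH3 → C:1 H:3
  CH2 → C:1 H:2
  CH(Cl) → C:1 H:1 Cl:1
  CH2 → C:1 H:2
  CH2 → C:1 H:2
  CH3 → C:1 H:3
Element totals:
  C: 6
  H: 13
  Cl: 1
Molecular formula: C6H13Cl.
Molar mass = 120.620 g/mol.
Mass from C: 6 × 12.011 = 72.066 g/mol.
%C = 72.066 / 120.620 × 100 = 59.75%.

59.75%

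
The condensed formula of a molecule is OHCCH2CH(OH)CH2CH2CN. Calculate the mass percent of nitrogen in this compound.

Atom tally by fragment:
  OHCCH2 → C:2 H:3 O:1
  CH(OH) → C:1 H:2 O:1
  CH2 → C:1 H:2
  CH2CN → C:2 H:2 N:1
Element totals:
  C: 6
  H: 9
  N: 1
  O: 2
Molecular formula: C6H9NO2.
Molar mass = 127.143 g/mol.
Mass from N: 1 × 14.007 = 14.007 g/mol.
%N = 14.007 / 127.143 × 100 = 11.02%.

11.02%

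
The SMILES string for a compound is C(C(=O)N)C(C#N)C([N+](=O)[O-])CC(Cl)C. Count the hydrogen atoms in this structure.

12

Atom tally by fragment:
  H2NOCCH2 → C:2 H:4 O:1 N:1
  CH(CN) → C:2 H:1 N:1
  CH(NO2) → C:1 H:1 N:1 O:2
  CH2 → C:1 H:2
  CH(Cl) → C:1 H:1 Cl:1
  CH3 → C:1 H:3
Element totals:
  C: 8
  H: 12
  Cl: 1
  N: 3
  O: 3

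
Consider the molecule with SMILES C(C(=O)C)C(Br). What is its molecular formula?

Atom tally by fragment:
  CH3COCH2 → C:3 H:5 O:1
  CH2Br → C:1 H:2 Br:1
Element totals:
  C: 4
  H: 7
  Br: 1
  O: 1

C4H7BrO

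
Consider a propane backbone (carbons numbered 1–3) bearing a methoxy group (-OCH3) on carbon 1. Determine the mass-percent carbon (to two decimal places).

Atom tally by fragment:
  CH3OCH2 → C:2 H:5 O:1
  CH2 → C:1 H:2
  CH3 → C:1 H:3
Element totals:
  C: 4
  H: 10
  O: 1
Molecular formula: C4H10O.
Molar mass = 74.123 g/mol.
Mass from C: 4 × 12.011 = 48.044 g/mol.
%C = 48.044 / 74.123 × 100 = 64.82%.

64.82%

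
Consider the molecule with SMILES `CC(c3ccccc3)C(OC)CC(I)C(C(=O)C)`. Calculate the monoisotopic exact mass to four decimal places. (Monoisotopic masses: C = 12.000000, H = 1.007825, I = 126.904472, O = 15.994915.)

360.0586

Atom tally by fragment:
  CH3 → C:1 H:3
  CH(C6H5) → C:7 H:6
  CH(OCH3) → C:2 H:4 O:1
  CH2 → C:1 H:2
  CH(I) → C:1 H:1 I:1
  CH2COCH3 → C:3 H:5 O:1
Element totals:
  C: 15
  H: 21
  I: 1
  O: 2
Molecular formula: C15H21IO2.
  M = 15(12.0) + 21(1.007825) + 126.904472 + 2(15.994915)
    = 180.000000 + 21.164325 + 126.904472 + 31.989830 = 360.058627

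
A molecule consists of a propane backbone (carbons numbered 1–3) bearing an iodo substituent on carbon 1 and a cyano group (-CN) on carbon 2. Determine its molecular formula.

C4H6IN

Atom tally by fragment:
  ICH2 → C:1 H:2 I:1
  CH(CN) → C:2 H:1 N:1
  CH3 → C:1 H:3
Element totals:
  C: 4
  H: 6
  I: 1
  N: 1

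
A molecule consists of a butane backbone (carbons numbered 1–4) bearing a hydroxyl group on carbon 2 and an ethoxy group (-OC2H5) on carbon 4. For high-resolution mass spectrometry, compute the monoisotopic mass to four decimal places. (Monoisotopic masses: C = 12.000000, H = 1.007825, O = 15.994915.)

Atom tally by fragment:
  CH3 → C:1 H:3
  CH(OH) → C:1 H:2 O:1
  CH2 → C:1 H:2
  CH2OC2H5 → C:3 H:7 O:1
Element totals:
  C: 6
  H: 14
  O: 2
Molecular formula: C6H14O2.
  M = 6(12.0) + 14(1.007825) + 2(15.994915)
    = 72.000000 + 14.109550 + 31.989830 = 118.099380

118.0994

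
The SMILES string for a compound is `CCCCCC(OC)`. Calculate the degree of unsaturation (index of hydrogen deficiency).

Atom tally by fragment:
  CH3 → C:1 H:3
  CH2 → C:1 H:2
  CH2 → C:1 H:2
  CH2 → C:1 H:2
  CH2 → C:1 H:2
  CH2OCH3 → C:2 H:5 O:1
Element totals:
  C: 7
  H: 16
  O: 1
Molecular formula: C7H16O.
DoU = (2C + 2 + N − H − X) / 2 = (2·7 + 2 + 0 − 16 − 0) / 2 = 0.

0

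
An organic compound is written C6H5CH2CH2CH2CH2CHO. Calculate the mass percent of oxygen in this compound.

Atom tally by fragment:
  C6H5CH2 → C:7 H:7
  CH2 → C:1 H:2
  CH2 → C:1 H:2
  CH2CHO → C:2 H:3 O:1
Element totals:
  C: 11
  H: 14
  O: 1
Molecular formula: C11H14O.
Molar mass = 162.232 g/mol.
Mass from O: 1 × 15.999 = 15.999 g/mol.
%O = 15.999 / 162.232 × 100 = 9.86%.

9.86%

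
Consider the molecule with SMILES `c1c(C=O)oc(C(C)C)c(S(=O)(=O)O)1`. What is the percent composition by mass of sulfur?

Atom tally by fragment:
  furan ring core → C:4 H:4 O:1
  (− 3 ring H displaced by substituents)
  + CHO → C:1 H:1 O:1
  + CH(CH3)2 → C:3 H:7
  + SO3H → S:1 O:3 H:1
Element totals:
  C: 8
  H: 10
  O: 5
  S: 1
Molecular formula: C8H10O5S.
Molar mass = 218.223 g/mol.
Mass from S: 1 × 32.06 = 32.060 g/mol.
%S = 32.060 / 218.223 × 100 = 14.69%.

14.69%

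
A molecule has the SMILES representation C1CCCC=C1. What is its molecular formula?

C6H10

Atom tally by fragment:
  cyclohexene ring core → C:6 H:10
Element totals:
  C: 6
  H: 10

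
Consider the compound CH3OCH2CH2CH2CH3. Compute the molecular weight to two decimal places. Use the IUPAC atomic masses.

Element totals:
  C: 5
  H: 12
  O: 1
Molecular formula: C5H12O.
  M = 5(12.011) + 12(1.008) + 15.999
    = 60.055 + 12.096 + 15.999 = 88.150

88.15 g/mol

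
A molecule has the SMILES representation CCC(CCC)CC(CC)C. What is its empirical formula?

C11H24

Atom tally by fragment:
  CH3 → C:1 H:3
  CH2 → C:1 H:2
  CH(CH2CH2CH3) → C:4 H:8
  CH2 → C:1 H:2
  CH(C2H5) → C:3 H:6
  CH3 → C:1 H:3
Element totals:
  C: 11
  H: 24
Molecular formula: C11H24.
gcd of subscripts (11, 24) = 1, so the empirical formula equals the molecular formula.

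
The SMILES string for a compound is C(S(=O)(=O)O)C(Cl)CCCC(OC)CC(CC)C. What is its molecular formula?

C12H25ClO4S

Atom tally by fragment:
  HO3SCH2 → C:1 H:3 S:1 O:3
  CH(Cl) → C:1 H:1 Cl:1
  CH2 → C:1 H:2
  CH2 → C:1 H:2
  CH2 → C:1 H:2
  CH(OCH3) → C:2 H:4 O:1
  CH2 → C:1 H:2
  CH(C2H5) → C:3 H:6
  CH3 → C:1 H:3
Element totals:
  C: 12
  H: 25
  Cl: 1
  O: 4
  S: 1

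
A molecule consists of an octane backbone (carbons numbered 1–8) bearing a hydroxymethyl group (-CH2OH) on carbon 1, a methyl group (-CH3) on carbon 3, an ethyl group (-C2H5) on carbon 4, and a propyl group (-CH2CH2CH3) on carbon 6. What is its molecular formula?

Atom tally by fragment:
  HOCH2CH2 → C:2 H:5 O:1
  CH2 → C:1 H:2
  CH(CH3) → C:2 H:4
  CH(C2H5) → C:3 H:6
  CH2 → C:1 H:2
  CH(CH2CH2CH3) → C:4 H:8
  CH2 → C:1 H:2
  CH3 → C:1 H:3
Element totals:
  C: 15
  H: 32
  O: 1

C15H32O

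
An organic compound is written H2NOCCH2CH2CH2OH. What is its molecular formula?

Atom tally by fragment:
  H2NOCCH2 → C:2 H:4 O:1 N:1
  CH2 → C:1 H:2
  CH2OH → C:1 H:3 O:1
Element totals:
  C: 4
  H: 9
  N: 1
  O: 2

C4H9NO2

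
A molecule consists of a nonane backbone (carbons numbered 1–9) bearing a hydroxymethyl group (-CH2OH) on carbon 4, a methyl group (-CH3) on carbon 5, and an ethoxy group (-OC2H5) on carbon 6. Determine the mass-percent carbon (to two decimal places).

Atom tally by fragment:
  CH3 → C:1 H:3
  CH2 → C:1 H:2
  CH2 → C:1 H:2
  CH(CH2OH) → C:2 H:4 O:1
  CH(CH3) → C:2 H:4
  CH(OC2H5) → C:3 H:6 O:1
  CH2 → C:1 H:2
  CH2 → C:1 H:2
  CH3 → C:1 H:3
Element totals:
  C: 13
  H: 28
  O: 2
Molecular formula: C13H28O2.
Molar mass = 216.365 g/mol.
Mass from C: 13 × 12.011 = 156.143 g/mol.
%C = 156.143 / 216.365 × 100 = 72.17%.

72.17%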